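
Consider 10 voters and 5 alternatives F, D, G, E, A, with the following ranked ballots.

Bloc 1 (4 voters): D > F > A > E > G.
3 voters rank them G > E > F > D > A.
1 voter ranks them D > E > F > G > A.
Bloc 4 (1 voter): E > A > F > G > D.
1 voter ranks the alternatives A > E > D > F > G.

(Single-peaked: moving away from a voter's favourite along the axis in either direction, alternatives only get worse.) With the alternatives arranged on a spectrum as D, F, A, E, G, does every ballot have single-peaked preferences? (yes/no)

Axis positions: D=1, F=2, A=3, E=4, G=5.
Bloc 1 (peak D at position 1): ranking walks positions 1-2-3-4-5, expanding outward from the peak — single-peaked.
Bloc 2: ranking walks positions 5-4-2-1-3; F is ranked above A even though A lies between F and the peak G on the axis — preferences dip and rise again. Not single-peaked.
Bloc 3: ranking walks positions 1-4-2-5-3; E is ranked above F even though F lies between E and the peak D on the axis — preferences dip and rise again. Not single-peaked.
Bloc 4 (peak E at position 4): ranking walks positions 4-3-2-5-1, expanding outward from the peak — single-peaked.
Bloc 5: ranking walks positions 3-4-1-2-5; D is ranked above F even though F lies between D and the peak A on the axis — preferences dip and rise again. Not single-peaked.
Bloc 2 violates single-peakedness, so the profile is not single-peaked on this axis.

no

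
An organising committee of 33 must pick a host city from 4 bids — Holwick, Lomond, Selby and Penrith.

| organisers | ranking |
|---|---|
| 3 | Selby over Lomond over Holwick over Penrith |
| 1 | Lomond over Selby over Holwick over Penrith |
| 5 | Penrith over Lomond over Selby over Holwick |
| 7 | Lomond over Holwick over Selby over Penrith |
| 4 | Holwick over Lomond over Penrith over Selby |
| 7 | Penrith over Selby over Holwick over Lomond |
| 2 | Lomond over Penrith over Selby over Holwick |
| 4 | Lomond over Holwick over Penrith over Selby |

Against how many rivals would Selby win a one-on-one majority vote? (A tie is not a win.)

1

Selby against each rival (33 organisers):
Selby–Holwick: Selby 18–15.
Selby vs Lomond: 3+7 = 10 for Selby, 23 for Lomond — Lomond by 23–10.
Selby–Penrith: Penrith 22–11.
Selby beats Holwick; loses to Lomond, Penrith — 1 pairwise win.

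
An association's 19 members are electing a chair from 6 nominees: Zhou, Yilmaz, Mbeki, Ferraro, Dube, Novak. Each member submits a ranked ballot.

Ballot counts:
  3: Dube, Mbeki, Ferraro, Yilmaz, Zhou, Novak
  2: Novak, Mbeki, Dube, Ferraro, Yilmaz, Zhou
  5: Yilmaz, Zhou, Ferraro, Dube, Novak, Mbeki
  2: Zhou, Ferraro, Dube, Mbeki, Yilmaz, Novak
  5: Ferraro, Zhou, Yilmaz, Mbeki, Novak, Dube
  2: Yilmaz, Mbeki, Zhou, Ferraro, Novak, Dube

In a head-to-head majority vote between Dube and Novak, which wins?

Dube

Ballots ranking Dube above Novak: 3 + 5 + 2 = 10.
Ballots ranking Novak above Dube: 19 − 10 = 9.
Dube wins the head-to-head 10–9.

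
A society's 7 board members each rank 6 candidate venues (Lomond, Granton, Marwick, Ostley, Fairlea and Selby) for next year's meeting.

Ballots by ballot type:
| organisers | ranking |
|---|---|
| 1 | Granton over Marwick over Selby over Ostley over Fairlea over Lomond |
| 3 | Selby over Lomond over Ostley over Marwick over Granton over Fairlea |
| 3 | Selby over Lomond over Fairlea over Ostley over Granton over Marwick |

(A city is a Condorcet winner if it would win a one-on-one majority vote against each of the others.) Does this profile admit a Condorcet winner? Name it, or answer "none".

Pairwise majorities:
Lomond vs Granton: 6 to 1, Lomond.
Lomond vs Marwick: 6 to 1, Lomond.
Lomond vs Ostley: Lomond preferred on 3+3 = 6 ballots; Lomond wins 6–1.
Lomond vs Fairlea: Lomond preferred on 3+3 = 6 ballots; Lomond wins 6–1.
Lomond vs Selby: 0 to 7, Selby.
Granton vs Marwick: 4 to 3, Granton.
Granton vs Ostley: 1 to 6, Ostley.
Granton vs Fairlea: Granton preferred on 1+3 = 4 ballots; Granton wins 4–3.
Granton vs Selby: 1 to 6, Selby.
Marwick vs Ostley: 1 to 6, Ostley.
Marwick vs Fairlea: Marwick is ranked higher on 1+3 = 4 ballots, Fairlea on 3. Marwick wins 4–3.
Marwick vs Selby: Marwick is ranked higher on 1 ballot, Selby on 6. Selby wins 6–1.
Ostley vs Fairlea: 4 to 3, Ostley.
Ostley vs Selby: 0 for Ostley, 7 for Selby — Selby by 7–0.
Fairlea vs Selby: Fairlea preferred on 0 ballots; Selby wins 7–0.
Selby wins every pairwise contest, so Selby is the Condorcet winner.

Selby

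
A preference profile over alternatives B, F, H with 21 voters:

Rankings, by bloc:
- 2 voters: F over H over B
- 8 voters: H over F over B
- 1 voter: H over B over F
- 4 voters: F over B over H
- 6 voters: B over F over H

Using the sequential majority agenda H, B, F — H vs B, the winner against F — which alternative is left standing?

F

Round 1: H vs B — 11–10, H advances.
Round 2: H vs F — 9–12, F advances.
F survives the agenda.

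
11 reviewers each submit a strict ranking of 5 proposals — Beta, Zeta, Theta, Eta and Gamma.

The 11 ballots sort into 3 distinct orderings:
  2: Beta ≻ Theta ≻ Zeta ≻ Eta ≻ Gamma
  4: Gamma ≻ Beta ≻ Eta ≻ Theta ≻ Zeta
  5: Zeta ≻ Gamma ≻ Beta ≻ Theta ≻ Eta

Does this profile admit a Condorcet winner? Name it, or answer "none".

none

Check each pair by majority over 11 ballots:
Beta–Zeta: Beta 6–5.
Beta vs Theta: Beta wins 11–0.
Beta–Eta: Beta 11–0.
Beta–Gamma: Gamma 9–2.
Zeta vs Theta: Theta wins 6–5.
Zeta vs Eta: Zeta, 7–4.
Zeta vs Gamma: Zeta, 7–4.
Theta vs Eta: Theta, 7–4.
Theta–Gamma: Gamma 9–2.
Eta vs Gamma: Gamma wins 9–2.
No project is unbeaten: Beta loses to Gamma; Zeta loses to Beta; Theta loses to Beta; Eta loses to Beta; Gamma loses to Zeta. In particular Beta → Zeta → Gamma → Beta is a majority cycle — no Condorcet winner exists.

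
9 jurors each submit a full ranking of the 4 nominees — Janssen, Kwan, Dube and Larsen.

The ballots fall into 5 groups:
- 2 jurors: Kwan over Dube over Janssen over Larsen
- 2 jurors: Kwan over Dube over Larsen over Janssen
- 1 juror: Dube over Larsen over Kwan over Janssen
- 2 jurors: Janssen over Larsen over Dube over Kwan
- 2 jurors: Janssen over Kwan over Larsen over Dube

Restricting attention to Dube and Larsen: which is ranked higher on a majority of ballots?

Ballots ranking Dube above Larsen: 2 + 2 + 1 = 5.
Ballots ranking Larsen above Dube: 9 − 5 = 4.
Dube wins the head-to-head 5–4.

Dube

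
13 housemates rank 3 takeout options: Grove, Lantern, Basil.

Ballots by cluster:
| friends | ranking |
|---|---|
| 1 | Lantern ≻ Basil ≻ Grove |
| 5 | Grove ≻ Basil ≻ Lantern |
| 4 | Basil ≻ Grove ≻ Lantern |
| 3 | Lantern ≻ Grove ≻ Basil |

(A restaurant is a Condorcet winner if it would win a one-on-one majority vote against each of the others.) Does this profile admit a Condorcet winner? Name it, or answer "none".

Check each pair by majority over 13 ballots:
Grove vs Lantern: 9 to 4, Grove.
Grove vs Basil: 5+3 = 8 for Grove, 5 for Basil — Grove by 8–5.
Lantern vs Basil: 4 to 9, Basil.
Grove beats each of Lantern, Basil — Grove is the Condorcet winner.

Grove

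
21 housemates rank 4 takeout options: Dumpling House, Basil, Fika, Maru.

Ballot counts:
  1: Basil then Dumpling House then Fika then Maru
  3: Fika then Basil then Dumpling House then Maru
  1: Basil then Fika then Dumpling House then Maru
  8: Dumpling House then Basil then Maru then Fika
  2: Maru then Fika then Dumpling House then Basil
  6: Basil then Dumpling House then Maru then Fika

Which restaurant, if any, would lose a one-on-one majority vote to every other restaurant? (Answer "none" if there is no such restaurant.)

Pairwise majorities:
Dumpling House vs Basil: Basil, 11–10.
Dumpling House vs Fika: Dumpling House wins 15–6.
Dumpling House–Maru: Dumpling House 19–2.
Basil–Fika: Basil 16–5.
Basil vs Maru: Basil, 19–2.
Fika vs Maru: Fika is ranked higher on 1+3+1 = 5 ballots, Maru on 16. Maru wins 16–5.
Fika loses to every other restaurant — it is the Condorcet loser.

Fika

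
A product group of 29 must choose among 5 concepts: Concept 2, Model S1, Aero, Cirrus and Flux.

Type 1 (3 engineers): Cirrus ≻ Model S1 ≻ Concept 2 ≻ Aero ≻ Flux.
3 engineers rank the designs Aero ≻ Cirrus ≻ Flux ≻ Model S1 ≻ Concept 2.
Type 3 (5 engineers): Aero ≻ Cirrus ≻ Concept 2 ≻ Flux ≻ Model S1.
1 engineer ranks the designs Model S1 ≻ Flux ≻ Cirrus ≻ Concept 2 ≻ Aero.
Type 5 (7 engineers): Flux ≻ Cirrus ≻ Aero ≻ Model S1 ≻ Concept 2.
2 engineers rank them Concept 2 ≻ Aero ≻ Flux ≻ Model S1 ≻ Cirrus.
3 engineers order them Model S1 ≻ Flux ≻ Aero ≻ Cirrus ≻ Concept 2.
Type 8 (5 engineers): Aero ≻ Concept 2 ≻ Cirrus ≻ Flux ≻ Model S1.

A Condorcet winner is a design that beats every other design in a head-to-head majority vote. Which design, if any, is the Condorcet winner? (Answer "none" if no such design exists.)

Check each pair by majority over 29 ballots:
Concept 2 vs Model S1: 5+2+5 = 12 for Concept 2, 17 for Model S1 — Model S1 by 17–12.
Concept 2 vs Aero: 3+1+2 = 6 for Concept 2, 23 for Aero — Aero by 23–6.
Concept 2 vs Cirrus: 7 to 22, Cirrus.
Concept 2 vs Flux: Concept 2 is ranked higher on 3+5+2+5 = 15 ballots, Flux on 14. Concept 2 wins 15–14.
Model S1 vs Aero: Model S1 preferred on 3+1+3 = 7 ballots; Aero wins 22–7.
Model S1 vs Cirrus: Model S1 is ranked higher on 1+2+3 = 6 ballots, Cirrus on 23. Cirrus wins 23–6.
Model S1 vs Flux: 3+1+3 = 7 for Model S1, 22 for Flux — Flux by 22–7.
Aero vs Cirrus: Aero preferred on 3+5+2+3+5 = 18 ballots; Aero wins 18–11.
Aero vs Flux: Aero is ranked higher on 3+3+5+2+5 = 18 ballots, Flux on 11. Aero wins 18–11.
Cirrus vs Flux: 16 to 13, Cirrus.
Aero wins every pairwise contest, so Aero is the Condorcet winner.

Aero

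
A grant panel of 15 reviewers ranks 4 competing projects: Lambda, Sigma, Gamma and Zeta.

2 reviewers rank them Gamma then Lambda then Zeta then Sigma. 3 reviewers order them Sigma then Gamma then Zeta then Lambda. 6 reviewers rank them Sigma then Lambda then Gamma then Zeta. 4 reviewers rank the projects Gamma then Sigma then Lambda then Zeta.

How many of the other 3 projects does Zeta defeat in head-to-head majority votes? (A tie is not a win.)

Zeta against each rival (15 reviewers):
Zeta vs Lambda: Lambda wins 12–3.
Zeta vs Sigma: Sigma wins 13–2.
Zeta vs Gamma: 0 for Zeta, 15 for Gamma — Gamma by 15–0.
Zeta beats no one; loses to Lambda, Sigma, Gamma — 0 pairwise wins.

0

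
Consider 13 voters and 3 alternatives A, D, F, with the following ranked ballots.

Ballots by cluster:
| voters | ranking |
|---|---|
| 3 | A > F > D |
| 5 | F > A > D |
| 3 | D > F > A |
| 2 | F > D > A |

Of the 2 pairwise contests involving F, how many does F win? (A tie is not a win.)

2

F against each rival (13 voters):
F vs A: F wins 10–3.
F–D: F 10–3.
F beats A, D — 2 pairwise wins.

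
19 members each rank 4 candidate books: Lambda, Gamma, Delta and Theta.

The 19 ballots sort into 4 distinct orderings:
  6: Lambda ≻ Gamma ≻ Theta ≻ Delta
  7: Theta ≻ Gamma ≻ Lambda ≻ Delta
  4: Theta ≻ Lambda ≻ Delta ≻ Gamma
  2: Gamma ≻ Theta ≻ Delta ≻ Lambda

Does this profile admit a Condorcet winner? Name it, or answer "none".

Theta

Pairwise majorities:
Lambda–Gamma: Lambda 10–9.
Lambda vs Delta: Lambda preferred on 6+7+4 = 17 ballots; Lambda wins 17–2.
Lambda vs Theta: Theta wins 13–6.
Gamma–Delta: Gamma 15–4.
Gamma vs Theta: Theta wins 11–8.
Delta vs Theta: Delta preferred on 0 ballots; Theta wins 19–0.
Theta wins every pairwise contest, so Theta is the Condorcet winner.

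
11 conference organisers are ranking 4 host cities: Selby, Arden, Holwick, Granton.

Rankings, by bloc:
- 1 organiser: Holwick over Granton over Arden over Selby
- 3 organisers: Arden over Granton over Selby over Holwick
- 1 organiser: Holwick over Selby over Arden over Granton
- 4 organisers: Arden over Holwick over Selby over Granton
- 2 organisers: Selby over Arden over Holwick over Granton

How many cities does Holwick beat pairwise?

2

Holwick against each rival (11 organisers):
Holwick vs Selby: 1+1+4 = 6 for Holwick, 5 for Selby — Holwick by 6–5.
Holwick vs Arden: Holwick is ranked higher on 1+1 = 2 ballots, Arden on 9. Arden wins 9–2.
Holwick vs Granton: Holwick preferred on 1+1+4+2 = 8 ballots; Holwick wins 8–3.
Holwick beats Selby, Granton; loses to Arden — 2 pairwise wins.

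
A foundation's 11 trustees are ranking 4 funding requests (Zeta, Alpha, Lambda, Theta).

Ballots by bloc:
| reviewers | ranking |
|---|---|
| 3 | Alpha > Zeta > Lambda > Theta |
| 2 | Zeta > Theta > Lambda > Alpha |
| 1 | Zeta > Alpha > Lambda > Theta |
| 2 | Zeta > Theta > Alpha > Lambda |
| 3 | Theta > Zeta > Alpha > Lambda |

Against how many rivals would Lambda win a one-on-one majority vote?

0

Lambda against each rival (11 reviewers):
Lambda vs Zeta: Lambda preferred on 0 ballots; Zeta wins 11–0.
Lambda vs Alpha: Alpha, 9–2.
Lambda vs Theta: 3+1 = 4 for Lambda, 7 for Theta — Theta by 7–4.
Lambda beats no one; loses to Zeta, Alpha, Theta — 0 pairwise wins.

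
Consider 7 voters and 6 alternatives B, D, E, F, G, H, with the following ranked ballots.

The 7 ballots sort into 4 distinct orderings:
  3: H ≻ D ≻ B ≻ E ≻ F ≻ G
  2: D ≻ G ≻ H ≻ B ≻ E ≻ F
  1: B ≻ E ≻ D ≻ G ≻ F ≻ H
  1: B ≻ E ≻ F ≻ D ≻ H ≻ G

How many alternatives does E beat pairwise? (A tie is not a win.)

E against each rival (7 voters):
E vs B: E is ranked higher on 0 ballots, B on 7. B wins 7–0.
E vs D: E preferred on 1+1 = 2 ballots; D wins 5–2.
E vs F: 7 to 0, E.
E vs G: E wins 5–2.
E vs H: H, 5–2.
E beats F, G; loses to B, D, H — 2 pairwise wins.

2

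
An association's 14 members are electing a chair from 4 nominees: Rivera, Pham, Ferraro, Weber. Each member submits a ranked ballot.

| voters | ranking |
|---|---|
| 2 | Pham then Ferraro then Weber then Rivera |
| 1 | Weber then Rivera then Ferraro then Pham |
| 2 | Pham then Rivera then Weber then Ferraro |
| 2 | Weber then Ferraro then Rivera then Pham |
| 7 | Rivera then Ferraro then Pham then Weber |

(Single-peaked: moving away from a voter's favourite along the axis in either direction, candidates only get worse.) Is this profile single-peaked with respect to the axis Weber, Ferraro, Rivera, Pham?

Axis positions: Weber=1, Ferraro=2, Rivera=3, Pham=4.
Type 1: ranking walks positions 4-2-1-3; Ferraro is ranked above Rivera even though Rivera lies between Ferraro and the peak Pham on the axis — preferences dip and rise again. Not single-peaked.
Type 2: ranking walks positions 1-3-2-4; Rivera is ranked above Ferraro even though Ferraro lies between Rivera and the peak Weber on the axis — preferences dip and rise again. Not single-peaked.
Type 3: ranking walks positions 4-3-1-2; Weber is ranked above Ferraro even though Ferraro lies between Weber and the peak Pham on the axis — preferences dip and rise again. Not single-peaked.
Type 4 (peak Weber at position 1): ranking walks positions 1-2-3-4, expanding outward from the peak — single-peaked.
Type 5 (peak Rivera at position 3): ranking walks positions 3-2-4-1, expanding outward from the peak — single-peaked.
Type 1 violates single-peakedness, so the profile is not single-peaked on this axis.

no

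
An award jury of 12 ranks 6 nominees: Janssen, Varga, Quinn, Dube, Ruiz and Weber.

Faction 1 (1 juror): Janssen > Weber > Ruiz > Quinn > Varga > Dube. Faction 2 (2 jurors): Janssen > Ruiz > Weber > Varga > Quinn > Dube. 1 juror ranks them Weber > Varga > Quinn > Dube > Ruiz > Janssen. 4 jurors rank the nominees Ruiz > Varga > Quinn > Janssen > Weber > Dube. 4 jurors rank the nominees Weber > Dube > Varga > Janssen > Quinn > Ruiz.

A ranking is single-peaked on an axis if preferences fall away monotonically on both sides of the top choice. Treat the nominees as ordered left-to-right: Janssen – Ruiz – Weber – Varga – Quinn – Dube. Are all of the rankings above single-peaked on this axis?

no

Axis positions: Janssen=1, Ruiz=2, Weber=3, Varga=4, Quinn=5, Dube=6.
Faction 1: ranking walks positions 1-3-2-5-4-6; Weber is ranked above Ruiz even though Ruiz lies between Weber and the peak Janssen on the axis — preferences dip and rise again. Not single-peaked.
Faction 2 (peak Janssen at position 1): ranking walks positions 1-2-3-4-5-6, expanding outward from the peak — single-peaked.
Faction 3 (peak Weber at position 3): ranking walks positions 3-4-5-6-2-1, expanding outward from the peak — single-peaked.
Faction 4: ranking walks positions 2-4-5-1-3-6; Varga is ranked above Weber even though Weber lies between Varga and the peak Ruiz on the axis — preferences dip and rise again. Not single-peaked.
Faction 5: ranking walks positions 3-6-4-1-5-2; Dube is ranked above Varga even though Varga lies between Dube and the peak Weber on the axis — preferences dip and rise again. Not single-peaked.
Faction 1 violates single-peakedness, so the profile is not single-peaked on this axis.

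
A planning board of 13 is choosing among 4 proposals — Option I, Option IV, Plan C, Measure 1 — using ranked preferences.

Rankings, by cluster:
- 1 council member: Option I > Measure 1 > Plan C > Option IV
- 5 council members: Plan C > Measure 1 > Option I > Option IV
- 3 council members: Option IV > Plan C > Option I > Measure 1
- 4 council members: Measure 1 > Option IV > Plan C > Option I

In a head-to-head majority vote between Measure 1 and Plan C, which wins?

Ballots ranking Measure 1 above Plan C: 1 + 4 = 5.
Ballots ranking Plan C above Measure 1: 13 − 5 = 8.
Plan C wins the head-to-head 8–5.

Plan C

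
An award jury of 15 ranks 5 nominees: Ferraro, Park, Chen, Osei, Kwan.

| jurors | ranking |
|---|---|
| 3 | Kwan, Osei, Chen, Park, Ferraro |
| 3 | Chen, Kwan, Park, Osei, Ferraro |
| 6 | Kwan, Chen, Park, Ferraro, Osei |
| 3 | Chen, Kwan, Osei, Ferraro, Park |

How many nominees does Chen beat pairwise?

3

Chen against each rival (15 jurors):
Chen vs Ferraro: Chen, 15–0.
Chen vs Park: Chen wins 15–0.
Chen vs Osei: Chen wins 12–3.
Chen vs Kwan: Chen is ranked higher on 3+3 = 6 ballots, Kwan on 9. Kwan wins 9–6.
Chen beats Ferraro, Park, Osei; loses to Kwan — 3 pairwise wins.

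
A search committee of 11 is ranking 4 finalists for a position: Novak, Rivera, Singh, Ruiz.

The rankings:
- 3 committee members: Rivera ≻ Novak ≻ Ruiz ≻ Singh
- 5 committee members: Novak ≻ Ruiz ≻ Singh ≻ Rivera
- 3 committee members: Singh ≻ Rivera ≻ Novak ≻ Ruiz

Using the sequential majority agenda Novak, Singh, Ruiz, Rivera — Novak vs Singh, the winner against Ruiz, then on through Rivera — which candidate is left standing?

Round 1: Novak vs Singh — 8–3, Novak advances.
Round 2: Novak vs Ruiz — 11–0, Novak advances.
Round 3: Novak vs Rivera — 5–6, Rivera advances.
The agenda winner is Rivera.

Rivera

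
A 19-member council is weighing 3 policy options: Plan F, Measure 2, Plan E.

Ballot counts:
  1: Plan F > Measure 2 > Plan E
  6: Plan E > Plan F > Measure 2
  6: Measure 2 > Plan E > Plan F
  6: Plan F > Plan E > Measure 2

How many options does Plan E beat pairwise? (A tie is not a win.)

Plan E against each rival (19 council members):
Plan E vs Plan F: Plan E is ranked higher on 6+6 = 12 ballots, Plan F on 7. Plan E wins 12–7.
Plan E vs Measure 2: 6+6 = 12 for Plan E, 7 for Measure 2 — Plan E by 12–7.
Plan E beats Plan F, Measure 2 — 2 pairwise wins.

2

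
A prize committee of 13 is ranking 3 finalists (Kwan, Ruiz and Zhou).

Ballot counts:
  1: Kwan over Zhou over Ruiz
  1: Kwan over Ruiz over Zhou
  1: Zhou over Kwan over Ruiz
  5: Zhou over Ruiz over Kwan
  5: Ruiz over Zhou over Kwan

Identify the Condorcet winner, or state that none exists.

Head-to-head results (13 jurors):
Kwan vs Ruiz: 1+1+1 = 3 for Kwan, 10 for Ruiz — Ruiz by 10–3.
Kwan vs Zhou: Zhou, 11–2.
Ruiz–Zhou: Zhou 7–6.
Zhou wins every pairwise contest, so Zhou is the Condorcet winner.

Zhou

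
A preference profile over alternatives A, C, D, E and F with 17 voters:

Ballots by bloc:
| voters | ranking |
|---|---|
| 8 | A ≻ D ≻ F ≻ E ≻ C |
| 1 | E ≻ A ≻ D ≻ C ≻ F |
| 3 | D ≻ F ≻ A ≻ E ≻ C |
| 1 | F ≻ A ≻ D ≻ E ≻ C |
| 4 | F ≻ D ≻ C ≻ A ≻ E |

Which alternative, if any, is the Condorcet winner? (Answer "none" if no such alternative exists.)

A

Pairwise majorities:
A vs C: A, 13–4.
A vs D: A, 10–7.
A vs E: A, 16–1.
A vs F: A, 9–8.
C–D: D 17–0.
C–E: E 13–4.
C vs F: F wins 16–1.
D–E: D 16–1.
D–F: D 12–5.
E–F: F 16–1.
A wins every pairwise contest, so A is the Condorcet winner.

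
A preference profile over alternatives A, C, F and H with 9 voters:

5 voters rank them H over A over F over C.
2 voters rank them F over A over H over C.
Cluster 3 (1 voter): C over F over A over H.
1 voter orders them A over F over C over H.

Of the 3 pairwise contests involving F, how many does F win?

1

F against each rival (9 voters):
F–A: A 6–3.
F vs C: 8 to 1, F.
F vs H: 4 to 5, H.
F beats C; loses to A, H — 1 pairwise win.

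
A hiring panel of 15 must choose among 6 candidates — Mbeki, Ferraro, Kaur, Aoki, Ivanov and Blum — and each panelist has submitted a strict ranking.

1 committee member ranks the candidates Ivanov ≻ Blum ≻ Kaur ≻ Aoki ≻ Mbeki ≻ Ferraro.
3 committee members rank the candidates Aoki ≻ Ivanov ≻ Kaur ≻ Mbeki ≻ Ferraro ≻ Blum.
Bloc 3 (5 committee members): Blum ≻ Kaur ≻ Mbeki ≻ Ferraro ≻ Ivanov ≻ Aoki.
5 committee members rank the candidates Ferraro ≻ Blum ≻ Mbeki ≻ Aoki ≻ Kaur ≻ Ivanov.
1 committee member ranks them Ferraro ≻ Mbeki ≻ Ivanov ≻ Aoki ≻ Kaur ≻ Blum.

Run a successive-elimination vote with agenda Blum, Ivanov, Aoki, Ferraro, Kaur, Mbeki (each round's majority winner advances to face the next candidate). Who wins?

Kaur

Round 1: Blum vs Ivanov — 10–5, Blum advances.
Round 2: Blum vs Aoki — 11–4, Blum advances.
Round 3: Blum vs Ferraro — 6–9, Ferraro advances.
Round 4: Ferraro vs Kaur — 6–9, Kaur advances.
Round 5: Kaur vs Mbeki — 9–6, Kaur advances.
The agenda winner is Kaur.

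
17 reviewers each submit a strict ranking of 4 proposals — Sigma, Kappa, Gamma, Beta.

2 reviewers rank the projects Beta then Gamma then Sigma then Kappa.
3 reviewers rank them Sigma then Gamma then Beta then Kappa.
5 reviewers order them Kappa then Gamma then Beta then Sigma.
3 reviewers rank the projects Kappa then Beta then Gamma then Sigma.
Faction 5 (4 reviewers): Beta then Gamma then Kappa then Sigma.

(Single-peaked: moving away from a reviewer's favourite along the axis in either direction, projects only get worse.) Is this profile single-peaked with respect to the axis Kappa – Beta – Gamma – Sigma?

Axis positions: Kappa=1, Beta=2, Gamma=3, Sigma=4.
Faction 1 (peak Beta at position 2): ranking walks positions 2-3-4-1, expanding outward from the peak — single-peaked.
Faction 2 (peak Sigma at position 4): ranking walks positions 4-3-2-1, expanding outward from the peak — single-peaked.
Faction 3: ranking walks positions 1-3-2-4; Gamma is ranked above Beta even though Beta lies between Gamma and the peak Kappa on the axis — preferences dip and rise again. Not single-peaked.
Faction 4 (peak Kappa at position 1): ranking walks positions 1-2-3-4, expanding outward from the peak — single-peaked.
Faction 5 (peak Beta at position 2): ranking walks positions 2-3-1-4, expanding outward from the peak — single-peaked.
Faction 3 violates single-peakedness, so the profile is not single-peaked on this axis.

no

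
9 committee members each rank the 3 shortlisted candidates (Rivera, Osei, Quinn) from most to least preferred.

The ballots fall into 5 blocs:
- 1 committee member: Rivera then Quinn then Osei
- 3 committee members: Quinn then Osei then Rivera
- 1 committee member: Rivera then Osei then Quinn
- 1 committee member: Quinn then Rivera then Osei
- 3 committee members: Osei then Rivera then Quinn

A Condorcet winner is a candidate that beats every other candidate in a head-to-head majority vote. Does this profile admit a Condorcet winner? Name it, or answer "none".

none

Head-to-head results (9 committee members):
Rivera vs Osei: 1+1+1 = 3 for Rivera, 6 for Osei — Osei by 6–3.
Rivera vs Quinn: Rivera preferred on 1+1+3 = 5 ballots; Rivera wins 5–4.
Osei vs Quinn: 4 to 5, Quinn.
Each candidate drops at least one matchup (Rivera loses to Osei; Osei loses to Quinn; Quinn loses to Rivera); the cycle Rivera → Quinn → Osei → Rivera rules out a Condorcet winner.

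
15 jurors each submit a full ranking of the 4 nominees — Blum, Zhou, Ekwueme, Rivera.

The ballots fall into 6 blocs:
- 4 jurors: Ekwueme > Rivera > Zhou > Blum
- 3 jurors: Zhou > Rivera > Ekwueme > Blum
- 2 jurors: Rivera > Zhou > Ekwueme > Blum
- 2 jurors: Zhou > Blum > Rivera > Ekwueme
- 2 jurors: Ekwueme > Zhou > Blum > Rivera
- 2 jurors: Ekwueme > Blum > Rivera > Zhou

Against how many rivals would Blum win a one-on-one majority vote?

Blum against each rival (15 jurors):
Blum vs Zhou: Zhou, 13–2.
Blum–Ekwueme: Ekwueme 13–2.
Blum vs Rivera: Rivera, 9–6.
Blum beats no one; loses to Zhou, Ekwueme, Rivera — 0 pairwise wins.

0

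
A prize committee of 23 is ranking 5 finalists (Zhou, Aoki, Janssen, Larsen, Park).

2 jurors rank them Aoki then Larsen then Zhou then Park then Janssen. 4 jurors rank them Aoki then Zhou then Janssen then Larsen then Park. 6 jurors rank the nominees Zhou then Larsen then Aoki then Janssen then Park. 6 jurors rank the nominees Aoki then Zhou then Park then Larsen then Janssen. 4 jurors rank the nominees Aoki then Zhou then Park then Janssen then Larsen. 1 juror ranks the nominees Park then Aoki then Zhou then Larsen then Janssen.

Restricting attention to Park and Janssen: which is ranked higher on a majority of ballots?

Ballots ranking Park above Janssen: 2 + 6 + 4 + 1 = 13.
Ballots ranking Janssen above Park: 23 − 13 = 10.
Park wins the head-to-head 13–10.

Park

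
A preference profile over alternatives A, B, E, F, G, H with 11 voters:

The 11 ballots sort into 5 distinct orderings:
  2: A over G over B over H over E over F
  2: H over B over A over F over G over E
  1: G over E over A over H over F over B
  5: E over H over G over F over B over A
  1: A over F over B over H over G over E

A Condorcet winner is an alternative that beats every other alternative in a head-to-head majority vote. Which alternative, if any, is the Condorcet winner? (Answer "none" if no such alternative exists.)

Head-to-head results (11 voters):
A vs B: 2+1+1 = 4 for A, 7 for B — B by 7–4.
A vs E: 5 to 6, E.
A vs F: 2+2+1+1 = 6 for A, 5 for F — A by 6–5.
A vs G: A is ranked higher on 2+2+1 = 5 ballots, G on 6. G wins 6–5.
A vs H: 4 to 7, H.
B vs E: B preferred on 2+2+1 = 5 ballots; E wins 6–5.
B–F: F 7–4.
B vs G: B is ranked higher on 2+1 = 3 ballots, G on 8. G wins 8–3.
B vs H: B preferred on 2+1 = 3 ballots; H wins 8–3.
E vs F: E, 8–3.
E vs G: G, 6–5.
E vs H: E, 6–5.
F vs G: 2+1 = 3 for F, 8 for G — G by 8–3.
F–H: H 10–1.
G vs H: H wins 8–3.
No alternative is unbeaten: A loses to B; B loses to E; E loses to G; F loses to A; G loses to H; H loses to E. In particular A → F → B → A is a majority cycle — no Condorcet winner exists.

none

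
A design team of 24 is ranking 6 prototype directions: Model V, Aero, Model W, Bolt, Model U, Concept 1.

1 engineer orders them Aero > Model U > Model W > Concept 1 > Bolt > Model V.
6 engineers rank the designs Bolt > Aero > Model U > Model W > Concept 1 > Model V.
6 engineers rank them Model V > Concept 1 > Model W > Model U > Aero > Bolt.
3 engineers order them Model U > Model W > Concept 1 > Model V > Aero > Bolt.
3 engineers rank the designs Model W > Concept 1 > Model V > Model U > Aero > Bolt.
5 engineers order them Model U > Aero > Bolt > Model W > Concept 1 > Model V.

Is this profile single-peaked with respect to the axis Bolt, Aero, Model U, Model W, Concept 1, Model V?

Axis positions: Bolt=1, Aero=2, Model U=3, Model W=4, Concept 1=5, Model V=6.
Group 1 (peak Aero at position 2): ranking walks positions 2-3-4-5-1-6, expanding outward from the peak — single-peaked.
Group 2 (peak Bolt at position 1): ranking walks positions 1-2-3-4-5-6, expanding outward from the peak — single-peaked.
Group 3 (peak Model V at position 6): ranking walks positions 6-5-4-3-2-1, expanding outward from the peak — single-peaked.
Group 4 (peak Model U at position 3): ranking walks positions 3-4-5-6-2-1, expanding outward from the peak — single-peaked.
Group 5 (peak Model W at position 4): ranking walks positions 4-5-6-3-2-1, expanding outward from the peak — single-peaked.
Group 6 (peak Model U at position 3): ranking walks positions 3-2-1-4-5-6, expanding outward from the peak — single-peaked.
Every ranking is single-peaked on this axis.

yes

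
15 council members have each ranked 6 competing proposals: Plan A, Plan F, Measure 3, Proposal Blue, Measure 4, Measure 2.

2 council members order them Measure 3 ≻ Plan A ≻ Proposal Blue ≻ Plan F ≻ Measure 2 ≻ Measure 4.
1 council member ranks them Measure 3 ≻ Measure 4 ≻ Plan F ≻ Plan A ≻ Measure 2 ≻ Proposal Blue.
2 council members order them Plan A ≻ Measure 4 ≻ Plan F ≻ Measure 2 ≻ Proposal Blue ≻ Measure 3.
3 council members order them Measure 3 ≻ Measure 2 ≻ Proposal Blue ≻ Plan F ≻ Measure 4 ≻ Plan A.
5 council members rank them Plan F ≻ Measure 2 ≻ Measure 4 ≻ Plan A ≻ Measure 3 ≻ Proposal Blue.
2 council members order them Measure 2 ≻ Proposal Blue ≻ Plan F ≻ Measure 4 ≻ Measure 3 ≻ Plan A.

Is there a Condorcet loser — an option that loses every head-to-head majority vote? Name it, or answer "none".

Pairwise majorities:
Plan A vs Plan F: Plan F wins 11–4.
Plan A vs Measure 3: Plan A preferred on 2+5 = 7 ballots; Measure 3 wins 8–7.
Plan A vs Proposal Blue: 10 to 5, Plan A.
Plan A vs Measure 4: Plan A preferred on 2+2 = 4 ballots; Measure 4 wins 11–4.
Plan A vs Measure 2: Measure 2, 10–5.
Plan F vs Measure 3: Plan F wins 9–6.
Plan F vs Proposal Blue: Plan F preferred on 1+2+5 = 8 ballots; Plan F wins 8–7.
Plan F vs Measure 4: Plan F wins 12–3.
Plan F vs Measure 2: Plan F wins 10–5.
Measure 3–Proposal Blue: Measure 3 11–4.
Measure 3–Measure 4: Measure 4 9–6.
Measure 3–Measure 2: Measure 2 9–6.
Proposal Blue vs Measure 4: Measure 4, 8–7.
Proposal Blue–Measure 2: Measure 2 13–2.
Measure 4 vs Measure 2: Measure 2, 12–3.
Proposal Blue loses to every other option — it is the Condorcet loser.

Proposal Blue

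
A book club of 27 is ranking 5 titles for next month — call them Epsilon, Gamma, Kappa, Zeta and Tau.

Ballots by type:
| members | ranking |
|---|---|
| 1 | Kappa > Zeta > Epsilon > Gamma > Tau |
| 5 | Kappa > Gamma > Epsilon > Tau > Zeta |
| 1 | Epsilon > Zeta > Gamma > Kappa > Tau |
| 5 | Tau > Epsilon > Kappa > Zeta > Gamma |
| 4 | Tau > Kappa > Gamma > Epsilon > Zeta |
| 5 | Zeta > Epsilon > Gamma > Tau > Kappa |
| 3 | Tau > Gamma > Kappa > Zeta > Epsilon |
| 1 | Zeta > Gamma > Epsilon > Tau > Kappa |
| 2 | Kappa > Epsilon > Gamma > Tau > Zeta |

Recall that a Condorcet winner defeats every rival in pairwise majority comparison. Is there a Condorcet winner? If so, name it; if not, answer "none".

Pairwise majorities:
Epsilon vs Gamma: Epsilon wins 14–13.
Epsilon–Kappa: Kappa 15–12.
Epsilon–Zeta: Epsilon 17–10.
Epsilon–Tau: Epsilon 15–12.
Gamma vs Kappa: Kappa, 17–10.
Gamma–Zeta: Gamma 14–13.
Gamma–Tau: Gamma 15–12.
Kappa–Zeta: Kappa 20–7.
Kappa vs Tau: Tau wins 18–9.
Zeta–Tau: Tau 19–8.
Every book loses at least once (Epsilon loses to Kappa; Gamma loses to Epsilon; Kappa loses to Tau; Zeta loses to Epsilon; Tau loses to Epsilon). The majority relation contains the cycle Epsilon > Tau > Kappa > Epsilon, so there is no Condorcet winner.

none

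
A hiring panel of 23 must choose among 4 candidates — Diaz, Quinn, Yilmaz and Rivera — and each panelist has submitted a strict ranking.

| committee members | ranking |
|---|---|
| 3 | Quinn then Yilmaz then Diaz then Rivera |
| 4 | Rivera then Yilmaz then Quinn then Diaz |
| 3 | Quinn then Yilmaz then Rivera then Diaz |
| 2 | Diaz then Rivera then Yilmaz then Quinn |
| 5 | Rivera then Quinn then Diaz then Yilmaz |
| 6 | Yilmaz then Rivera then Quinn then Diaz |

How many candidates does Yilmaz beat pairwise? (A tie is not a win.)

3

Yilmaz against each rival (23 committee members):
Yilmaz–Diaz: Yilmaz 16–7.
Yilmaz vs Quinn: Yilmaz preferred on 4+2+6 = 12 ballots; Yilmaz wins 12–11.
Yilmaz vs Rivera: 12 to 11, Yilmaz.
Yilmaz beats Diaz, Quinn, Rivera — 3 pairwise wins.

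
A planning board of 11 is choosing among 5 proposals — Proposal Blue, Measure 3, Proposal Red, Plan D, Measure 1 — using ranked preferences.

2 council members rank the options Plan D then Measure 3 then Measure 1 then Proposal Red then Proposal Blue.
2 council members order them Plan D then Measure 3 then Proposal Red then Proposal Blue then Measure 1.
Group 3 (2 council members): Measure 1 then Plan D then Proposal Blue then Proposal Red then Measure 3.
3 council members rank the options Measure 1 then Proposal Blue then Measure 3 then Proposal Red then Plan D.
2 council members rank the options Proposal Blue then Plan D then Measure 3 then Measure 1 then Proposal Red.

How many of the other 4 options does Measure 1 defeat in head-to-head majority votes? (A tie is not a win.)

2

Measure 1 against each rival (11 council members):
Measure 1 vs Proposal Blue: 2+2+3 = 7 for Measure 1, 4 for Proposal Blue — Measure 1 by 7–4.
Measure 1 vs Measure 3: 5 to 6, Measure 3.
Measure 1 vs Proposal Red: Measure 1 is ranked higher on 2+2+3+2 = 9 ballots, Proposal Red on 2. Measure 1 wins 9–2.
Measure 1 vs Plan D: Plan D, 6–5.
Measure 1 beats Proposal Blue, Proposal Red; loses to Measure 3, Plan D — 2 pairwise wins.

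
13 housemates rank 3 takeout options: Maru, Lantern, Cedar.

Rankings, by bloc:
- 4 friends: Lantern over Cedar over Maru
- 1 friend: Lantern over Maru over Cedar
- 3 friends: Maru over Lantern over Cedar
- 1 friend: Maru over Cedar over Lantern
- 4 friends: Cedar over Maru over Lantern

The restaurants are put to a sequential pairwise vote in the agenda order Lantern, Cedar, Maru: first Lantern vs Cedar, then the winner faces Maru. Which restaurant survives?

Maru

Round 1: Lantern vs Cedar — 8–5, Lantern advances.
Round 2: Lantern vs Maru — 5–8, Maru advances.
The agenda winner is Maru.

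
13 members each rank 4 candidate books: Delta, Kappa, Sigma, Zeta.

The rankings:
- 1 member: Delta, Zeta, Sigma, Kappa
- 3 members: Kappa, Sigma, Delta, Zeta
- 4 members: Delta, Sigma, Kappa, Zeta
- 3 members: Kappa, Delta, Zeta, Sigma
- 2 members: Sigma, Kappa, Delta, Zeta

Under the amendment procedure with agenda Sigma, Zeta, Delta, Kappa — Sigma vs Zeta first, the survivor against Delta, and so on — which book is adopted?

Round 1: Sigma vs Zeta — 9–4, Sigma advances.
Round 2: Sigma vs Delta — 5–8, Delta advances.
Round 3: Delta vs Kappa — 5–8, Kappa advances.
The agenda winner is Kappa.

Kappa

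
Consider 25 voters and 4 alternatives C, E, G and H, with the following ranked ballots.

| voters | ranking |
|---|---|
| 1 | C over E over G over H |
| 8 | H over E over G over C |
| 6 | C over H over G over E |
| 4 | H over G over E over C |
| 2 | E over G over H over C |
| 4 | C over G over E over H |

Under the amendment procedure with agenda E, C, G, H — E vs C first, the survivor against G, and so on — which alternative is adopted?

Round 1: E vs C — 14–11, E advances.
Round 2: E vs G — 11–14, G advances.
Round 3: G vs H — 7–18, H advances.
The agenda winner is H.

H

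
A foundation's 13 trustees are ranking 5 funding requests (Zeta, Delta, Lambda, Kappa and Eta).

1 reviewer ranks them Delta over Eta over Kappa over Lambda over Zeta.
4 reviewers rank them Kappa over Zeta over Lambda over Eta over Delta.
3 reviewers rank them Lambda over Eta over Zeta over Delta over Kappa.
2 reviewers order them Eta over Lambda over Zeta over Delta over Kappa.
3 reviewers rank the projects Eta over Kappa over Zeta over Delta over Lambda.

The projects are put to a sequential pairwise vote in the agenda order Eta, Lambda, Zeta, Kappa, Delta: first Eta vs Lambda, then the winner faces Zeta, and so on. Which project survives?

Kappa

Round 1: Eta vs Lambda — 6–7, Lambda advances.
Round 2: Lambda vs Zeta — 6–7, Zeta advances.
Round 3: Zeta vs Kappa — 5–8, Kappa advances.
Round 4: Kappa vs Delta — 7–6, Kappa advances.
Kappa survives the agenda.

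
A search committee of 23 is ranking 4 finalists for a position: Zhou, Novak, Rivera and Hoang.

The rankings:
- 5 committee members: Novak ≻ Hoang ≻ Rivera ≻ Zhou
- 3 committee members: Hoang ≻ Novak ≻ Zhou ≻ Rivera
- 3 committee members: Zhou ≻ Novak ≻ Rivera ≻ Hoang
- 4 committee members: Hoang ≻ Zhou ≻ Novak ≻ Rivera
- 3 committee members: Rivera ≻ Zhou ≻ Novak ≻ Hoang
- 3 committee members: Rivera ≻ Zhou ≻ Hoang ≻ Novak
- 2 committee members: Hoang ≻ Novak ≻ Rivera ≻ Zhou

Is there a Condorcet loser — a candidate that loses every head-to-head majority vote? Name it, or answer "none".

Pairwise majorities:
Zhou vs Novak: Zhou is ranked higher on 3+4+3+3 = 13 ballots, Novak on 10. Zhou wins 13–10.
Zhou vs Rivera: 3+3+4 = 10 for Zhou, 13 for Rivera — Rivera by 13–10.
Zhou–Hoang: Hoang 14–9.
Novak vs Rivera: 17 to 6, Novak.
Novak vs Hoang: Novak is ranked higher on 5+3+3 = 11 ballots, Hoang on 12. Hoang wins 12–11.
Rivera vs Hoang: 3+3+3 = 9 for Rivera, 14 for Hoang — Hoang by 14–9.
Each candidate has at least one pairwise win (Zhou beats Novak; Novak beats Rivera; Rivera beats Zhou; Hoang beats Zhou) — no Condorcet loser.

none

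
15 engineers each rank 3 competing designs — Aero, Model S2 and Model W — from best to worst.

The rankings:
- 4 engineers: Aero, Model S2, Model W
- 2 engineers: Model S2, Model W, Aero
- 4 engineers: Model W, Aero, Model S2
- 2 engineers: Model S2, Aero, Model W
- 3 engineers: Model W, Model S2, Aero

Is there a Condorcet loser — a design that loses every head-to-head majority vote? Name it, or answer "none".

Pairwise majorities:
Aero vs Model S2: Aero is ranked higher on 4+4 = 8 ballots, Model S2 on 7. Aero wins 8–7.
Aero vs Model W: Aero is ranked higher on 4+2 = 6 ballots, Model W on 9. Model W wins 9–6.
Model S2 vs Model W: Model S2, 8–7.
No design is winless: Aero beats Model S2; Model S2 beats Model W; Model W beats Aero. There is no Condorcet loser.

none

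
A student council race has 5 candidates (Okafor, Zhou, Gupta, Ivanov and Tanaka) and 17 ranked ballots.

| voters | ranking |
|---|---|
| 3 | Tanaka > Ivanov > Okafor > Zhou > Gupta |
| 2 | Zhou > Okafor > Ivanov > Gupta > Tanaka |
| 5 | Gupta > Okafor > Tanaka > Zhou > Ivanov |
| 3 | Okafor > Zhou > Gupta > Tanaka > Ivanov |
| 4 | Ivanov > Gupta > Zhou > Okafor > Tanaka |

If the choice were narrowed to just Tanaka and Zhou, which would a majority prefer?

Ballots ranking Tanaka above Zhou: 3 + 5 = 8.
Ballots ranking Zhou above Tanaka: 17 − 8 = 9.
Zhou wins the head-to-head 9–8.

Zhou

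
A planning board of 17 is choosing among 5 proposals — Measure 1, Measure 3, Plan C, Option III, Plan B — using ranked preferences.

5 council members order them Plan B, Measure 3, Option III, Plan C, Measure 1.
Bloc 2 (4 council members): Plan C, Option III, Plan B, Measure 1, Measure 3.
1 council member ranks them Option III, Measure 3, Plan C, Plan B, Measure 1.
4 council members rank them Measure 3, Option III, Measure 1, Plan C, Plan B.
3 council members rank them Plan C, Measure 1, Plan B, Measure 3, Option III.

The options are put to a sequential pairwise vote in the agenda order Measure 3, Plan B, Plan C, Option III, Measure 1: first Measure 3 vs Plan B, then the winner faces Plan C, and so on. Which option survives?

Option III

Round 1: Measure 3 vs Plan B — 5–12, Plan B advances.
Round 2: Plan B vs Plan C — 5–12, Plan C advances.
Round 3: Plan C vs Option III — 7–10, Option III advances.
Round 4: Option III vs Measure 1 — 14–3, Option III advances.
The agenda winner is Option III.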